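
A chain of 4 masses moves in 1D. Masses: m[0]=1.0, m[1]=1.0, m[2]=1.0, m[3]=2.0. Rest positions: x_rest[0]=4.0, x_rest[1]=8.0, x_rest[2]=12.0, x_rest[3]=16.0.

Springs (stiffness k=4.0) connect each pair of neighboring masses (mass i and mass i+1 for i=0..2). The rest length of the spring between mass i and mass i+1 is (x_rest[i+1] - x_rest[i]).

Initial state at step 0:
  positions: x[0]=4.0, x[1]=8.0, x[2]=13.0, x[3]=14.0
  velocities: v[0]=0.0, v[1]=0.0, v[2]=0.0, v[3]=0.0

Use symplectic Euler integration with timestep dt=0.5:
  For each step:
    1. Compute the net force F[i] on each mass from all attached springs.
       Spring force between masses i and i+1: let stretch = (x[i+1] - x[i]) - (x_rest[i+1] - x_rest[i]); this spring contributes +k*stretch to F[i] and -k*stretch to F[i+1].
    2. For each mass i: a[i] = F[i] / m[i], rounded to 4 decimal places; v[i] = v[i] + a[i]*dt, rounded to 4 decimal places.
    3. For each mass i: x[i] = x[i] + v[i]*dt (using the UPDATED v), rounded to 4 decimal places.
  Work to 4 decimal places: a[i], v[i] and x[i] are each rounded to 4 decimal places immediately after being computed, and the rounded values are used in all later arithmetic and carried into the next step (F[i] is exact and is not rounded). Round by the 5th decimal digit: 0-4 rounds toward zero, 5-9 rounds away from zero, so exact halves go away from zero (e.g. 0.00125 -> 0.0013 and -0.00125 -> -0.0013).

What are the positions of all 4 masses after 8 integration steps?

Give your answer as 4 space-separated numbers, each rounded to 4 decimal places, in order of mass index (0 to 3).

Step 0: x=[4.0000 8.0000 13.0000 14.0000] v=[0.0000 0.0000 0.0000 0.0000]
Step 1: x=[4.0000 9.0000 9.0000 15.5000] v=[0.0000 2.0000 -8.0000 3.0000]
Step 2: x=[5.0000 5.0000 11.5000 15.7500] v=[2.0000 -8.0000 5.0000 0.5000]
Step 3: x=[2.0000 7.5000 11.7500 15.8750] v=[-6.0000 5.0000 0.5000 0.2500]
Step 4: x=[0.5000 8.7500 11.8750 15.9375] v=[-3.0000 2.5000 0.2500 0.1250]
Step 5: x=[3.2500 4.8750 12.9375 15.9688] v=[5.5000 -7.7500 2.1250 0.0625]
Step 6: x=[3.6250 7.4375 8.9688 16.4844] v=[0.7500 5.1250 -7.9374 1.0312]
Step 7: x=[3.8125 7.7188 10.9844 15.2422] v=[0.3750 0.5626 4.0312 -2.4844]
Step 8: x=[3.9063 7.3594 13.9922 13.8711] v=[0.1876 -0.7188 6.0156 -2.7422]

Answer: 3.9063 7.3594 13.9922 13.8711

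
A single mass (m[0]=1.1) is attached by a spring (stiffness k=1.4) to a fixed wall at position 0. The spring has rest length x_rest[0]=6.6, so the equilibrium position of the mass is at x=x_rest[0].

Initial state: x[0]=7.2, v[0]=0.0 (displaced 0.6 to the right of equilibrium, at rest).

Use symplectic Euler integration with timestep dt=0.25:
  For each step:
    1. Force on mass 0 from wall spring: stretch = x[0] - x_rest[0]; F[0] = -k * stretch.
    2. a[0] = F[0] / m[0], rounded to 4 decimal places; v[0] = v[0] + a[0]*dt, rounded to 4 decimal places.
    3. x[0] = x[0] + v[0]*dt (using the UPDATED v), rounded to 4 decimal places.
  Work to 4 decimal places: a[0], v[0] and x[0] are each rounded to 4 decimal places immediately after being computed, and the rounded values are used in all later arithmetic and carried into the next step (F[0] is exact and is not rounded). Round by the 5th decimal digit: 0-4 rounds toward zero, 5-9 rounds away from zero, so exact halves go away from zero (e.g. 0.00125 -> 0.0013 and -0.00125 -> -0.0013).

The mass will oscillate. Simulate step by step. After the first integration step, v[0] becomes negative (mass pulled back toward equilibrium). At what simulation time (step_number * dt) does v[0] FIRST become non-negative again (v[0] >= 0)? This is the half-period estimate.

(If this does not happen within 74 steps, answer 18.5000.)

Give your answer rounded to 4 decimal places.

Answer: 3.0000

Derivation:
Step 0: x=[7.2000] v=[0.0000]
Step 1: x=[7.1523] v=[-0.1909]
Step 2: x=[7.0607] v=[-0.3666]
Step 3: x=[6.9324] v=[-0.5132]
Step 4: x=[6.7777] v=[-0.6190]
Step 5: x=[6.6088] v=[-0.6756]
Step 6: x=[6.4392] v=[-0.6784]
Step 7: x=[6.2824] v=[-0.6272]
Step 8: x=[6.1509] v=[-0.5262]
Step 9: x=[6.0551] v=[-0.3833]
Step 10: x=[6.0026] v=[-0.2099]
Step 11: x=[5.9977] v=[-0.0198]
Step 12: x=[6.0407] v=[0.1719]
First v>=0 after going negative at step 12, time=3.0000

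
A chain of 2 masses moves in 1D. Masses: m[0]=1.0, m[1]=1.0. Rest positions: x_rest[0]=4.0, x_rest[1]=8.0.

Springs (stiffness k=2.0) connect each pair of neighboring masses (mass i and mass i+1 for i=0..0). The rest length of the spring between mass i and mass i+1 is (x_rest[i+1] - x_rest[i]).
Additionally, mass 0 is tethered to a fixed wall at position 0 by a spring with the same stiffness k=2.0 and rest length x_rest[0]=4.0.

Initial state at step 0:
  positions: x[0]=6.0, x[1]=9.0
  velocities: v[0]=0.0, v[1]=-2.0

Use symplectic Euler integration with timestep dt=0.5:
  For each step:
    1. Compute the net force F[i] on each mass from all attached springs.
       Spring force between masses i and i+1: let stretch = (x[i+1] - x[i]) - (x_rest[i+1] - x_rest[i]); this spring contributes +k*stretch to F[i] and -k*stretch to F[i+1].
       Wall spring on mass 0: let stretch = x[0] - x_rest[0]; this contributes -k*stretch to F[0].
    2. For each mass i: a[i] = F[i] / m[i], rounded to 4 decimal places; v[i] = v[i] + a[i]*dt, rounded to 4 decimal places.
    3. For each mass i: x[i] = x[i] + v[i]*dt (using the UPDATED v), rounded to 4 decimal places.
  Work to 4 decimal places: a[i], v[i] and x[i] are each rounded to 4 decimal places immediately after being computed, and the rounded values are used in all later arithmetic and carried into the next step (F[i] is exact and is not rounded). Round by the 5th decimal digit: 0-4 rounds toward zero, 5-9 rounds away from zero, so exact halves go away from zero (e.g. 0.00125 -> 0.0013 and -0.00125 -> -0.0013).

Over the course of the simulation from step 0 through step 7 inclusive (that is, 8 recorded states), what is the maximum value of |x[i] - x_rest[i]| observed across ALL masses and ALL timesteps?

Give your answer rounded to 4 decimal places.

Step 0: x=[6.0000 9.0000] v=[0.0000 -2.0000]
Step 1: x=[4.5000 8.5000] v=[-3.0000 -1.0000]
Step 2: x=[2.7500 8.0000] v=[-3.5000 -1.0000]
Step 3: x=[2.2500 6.8750] v=[-1.0000 -2.2500]
Step 4: x=[2.9375 5.4375] v=[1.3750 -2.8750]
Step 5: x=[3.4063 4.7500] v=[0.9375 -1.3750]
Step 6: x=[2.8438 5.3907] v=[-1.1251 1.2813]
Step 7: x=[2.1328 6.7579] v=[-1.4220 2.7344]
Max displacement = 3.2500

Answer: 3.2500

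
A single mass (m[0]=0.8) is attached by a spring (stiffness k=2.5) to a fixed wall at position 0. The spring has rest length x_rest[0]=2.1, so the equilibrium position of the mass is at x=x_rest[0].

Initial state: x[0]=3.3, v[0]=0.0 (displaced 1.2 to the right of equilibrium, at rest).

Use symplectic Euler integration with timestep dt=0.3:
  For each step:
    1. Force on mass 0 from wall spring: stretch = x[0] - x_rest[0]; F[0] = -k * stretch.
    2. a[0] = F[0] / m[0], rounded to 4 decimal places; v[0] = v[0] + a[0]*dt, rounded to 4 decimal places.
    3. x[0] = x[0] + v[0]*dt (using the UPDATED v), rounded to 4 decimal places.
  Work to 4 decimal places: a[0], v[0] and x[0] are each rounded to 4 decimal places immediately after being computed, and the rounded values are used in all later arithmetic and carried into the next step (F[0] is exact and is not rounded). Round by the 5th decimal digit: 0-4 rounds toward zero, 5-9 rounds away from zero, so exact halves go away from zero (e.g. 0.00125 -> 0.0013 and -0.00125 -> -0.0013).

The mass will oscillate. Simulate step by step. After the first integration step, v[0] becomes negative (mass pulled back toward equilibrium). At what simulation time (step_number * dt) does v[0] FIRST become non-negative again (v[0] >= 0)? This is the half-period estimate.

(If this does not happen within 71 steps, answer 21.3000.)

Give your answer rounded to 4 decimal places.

Answer: 1.8000

Derivation:
Step 0: x=[3.3000] v=[0.0000]
Step 1: x=[2.9625] v=[-1.1250]
Step 2: x=[2.3824] v=[-1.9336]
Step 3: x=[1.7229] v=[-2.1984]
Step 4: x=[1.1694] v=[-1.8449]
Step 5: x=[0.8777] v=[-0.9725]
Step 6: x=[0.9297] v=[0.1734]
First v>=0 after going negative at step 6, time=1.8000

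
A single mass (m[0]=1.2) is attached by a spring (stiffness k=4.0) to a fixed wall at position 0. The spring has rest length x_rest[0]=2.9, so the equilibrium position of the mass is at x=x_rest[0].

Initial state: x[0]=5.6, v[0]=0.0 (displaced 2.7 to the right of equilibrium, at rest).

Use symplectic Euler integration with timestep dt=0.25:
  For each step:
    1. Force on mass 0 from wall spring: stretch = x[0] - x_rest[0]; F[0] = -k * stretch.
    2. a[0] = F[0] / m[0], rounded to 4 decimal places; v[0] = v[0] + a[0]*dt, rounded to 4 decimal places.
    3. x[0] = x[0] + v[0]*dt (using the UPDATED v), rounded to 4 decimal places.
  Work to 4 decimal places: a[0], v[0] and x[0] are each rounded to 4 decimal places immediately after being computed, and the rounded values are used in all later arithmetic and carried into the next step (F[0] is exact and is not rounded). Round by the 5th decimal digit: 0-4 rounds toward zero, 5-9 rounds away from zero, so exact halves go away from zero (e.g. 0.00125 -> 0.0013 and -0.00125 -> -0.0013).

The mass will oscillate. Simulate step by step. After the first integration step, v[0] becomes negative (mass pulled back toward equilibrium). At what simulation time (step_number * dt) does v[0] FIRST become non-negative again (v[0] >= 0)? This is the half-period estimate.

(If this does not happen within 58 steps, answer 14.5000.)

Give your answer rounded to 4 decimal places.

Step 0: x=[5.6000] v=[0.0000]
Step 1: x=[5.0375] v=[-2.2500]
Step 2: x=[4.0297] v=[-4.0313]
Step 3: x=[2.7865] v=[-4.9727]
Step 4: x=[1.5670] v=[-4.8781]
Step 5: x=[0.6252] v=[-3.7673]
Step 6: x=[0.1573] v=[-1.8716]
Step 7: x=[0.2608] v=[0.4140]
First v>=0 after going negative at step 7, time=1.7500

Answer: 1.7500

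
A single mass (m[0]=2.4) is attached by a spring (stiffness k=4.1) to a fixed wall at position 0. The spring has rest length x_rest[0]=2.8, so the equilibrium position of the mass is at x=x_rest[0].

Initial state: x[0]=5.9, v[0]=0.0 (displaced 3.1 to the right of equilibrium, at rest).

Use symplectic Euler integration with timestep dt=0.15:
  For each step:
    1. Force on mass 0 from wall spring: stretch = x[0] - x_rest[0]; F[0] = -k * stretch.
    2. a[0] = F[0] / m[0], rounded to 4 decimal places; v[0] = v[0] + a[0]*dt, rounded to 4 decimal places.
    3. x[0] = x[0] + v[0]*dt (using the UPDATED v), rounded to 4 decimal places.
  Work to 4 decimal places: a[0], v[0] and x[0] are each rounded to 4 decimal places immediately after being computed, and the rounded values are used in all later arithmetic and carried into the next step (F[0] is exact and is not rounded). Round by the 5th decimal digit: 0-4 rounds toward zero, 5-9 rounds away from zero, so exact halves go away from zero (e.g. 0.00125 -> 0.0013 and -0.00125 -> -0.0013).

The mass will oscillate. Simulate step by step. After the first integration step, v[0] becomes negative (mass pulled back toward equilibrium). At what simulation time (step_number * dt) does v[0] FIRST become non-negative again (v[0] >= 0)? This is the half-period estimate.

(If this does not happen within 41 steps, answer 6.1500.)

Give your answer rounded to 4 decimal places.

Step 0: x=[5.9000] v=[0.0000]
Step 1: x=[5.7808] v=[-0.7944]
Step 2: x=[5.5471] v=[-1.5582]
Step 3: x=[5.2078] v=[-2.2622]
Step 4: x=[4.7759] v=[-2.8792]
Step 5: x=[4.2681] v=[-3.3855]
Step 6: x=[3.7038] v=[-3.7617]
Step 7: x=[3.1048] v=[-3.9933]
Step 8: x=[2.4941] v=[-4.0714]
Step 9: x=[1.8952] v=[-3.9930]
Step 10: x=[1.3310] v=[-3.7611]
Step 11: x=[0.8233] v=[-3.3847]
Step 12: x=[0.3916] v=[-2.8782]
Step 13: x=[0.0525] v=[-2.2610]
Step 14: x=[-0.1811] v=[-1.5570]
Step 15: x=[-0.3001] v=[-0.7931]
Step 16: x=[-0.2999] v=[0.0013]
First v>=0 after going negative at step 16, time=2.4000

Answer: 2.4000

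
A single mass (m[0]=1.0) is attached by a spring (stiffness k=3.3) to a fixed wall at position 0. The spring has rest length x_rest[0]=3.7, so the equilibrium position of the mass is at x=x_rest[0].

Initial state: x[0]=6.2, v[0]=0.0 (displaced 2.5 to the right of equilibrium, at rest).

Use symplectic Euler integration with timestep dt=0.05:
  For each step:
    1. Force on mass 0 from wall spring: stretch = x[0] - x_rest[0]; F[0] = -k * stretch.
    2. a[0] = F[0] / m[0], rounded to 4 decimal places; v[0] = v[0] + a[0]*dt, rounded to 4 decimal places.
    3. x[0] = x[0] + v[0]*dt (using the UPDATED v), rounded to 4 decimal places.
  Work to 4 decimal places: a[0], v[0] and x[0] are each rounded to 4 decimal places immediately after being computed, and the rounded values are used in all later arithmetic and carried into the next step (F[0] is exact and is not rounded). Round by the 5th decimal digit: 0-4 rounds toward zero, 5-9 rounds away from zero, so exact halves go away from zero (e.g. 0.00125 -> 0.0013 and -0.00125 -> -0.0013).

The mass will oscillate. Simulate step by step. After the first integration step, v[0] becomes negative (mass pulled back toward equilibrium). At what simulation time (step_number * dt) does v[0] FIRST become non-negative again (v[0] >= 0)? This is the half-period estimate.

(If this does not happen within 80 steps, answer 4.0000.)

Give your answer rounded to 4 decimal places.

Step 0: x=[6.2000] v=[0.0000]
Step 1: x=[6.1794] v=[-0.4125]
Step 2: x=[6.1383] v=[-0.8216]
Step 3: x=[6.0771] v=[-1.2239]
Step 4: x=[5.9963] v=[-1.6161]
Step 5: x=[5.8966] v=[-1.9950]
Step 6: x=[5.7787] v=[-2.3574]
Step 7: x=[5.6437] v=[-2.7004]
Step 8: x=[5.4926] v=[-3.0211]
Step 9: x=[5.3268] v=[-3.3169]
Step 10: x=[5.1475] v=[-3.5853]
Step 11: x=[4.9563] v=[-3.8241]
Step 12: x=[4.7547] v=[-4.0314]
Step 13: x=[4.5444] v=[-4.2054]
Step 14: x=[4.3272] v=[-4.3447]
Step 15: x=[4.1048] v=[-4.4482]
Step 16: x=[3.8791] v=[-4.5150]
Step 17: x=[3.6519] v=[-4.5446]
Step 18: x=[3.4251] v=[-4.5367]
Step 19: x=[3.2005] v=[-4.4913]
Step 20: x=[2.9801] v=[-4.4089]
Step 21: x=[2.7656] v=[-4.2901]
Step 22: x=[2.5588] v=[-4.1359]
Step 23: x=[2.3614] v=[-3.9476]
Step 24: x=[2.1751] v=[-3.7267]
Step 25: x=[2.0013] v=[-3.4751]
Step 26: x=[1.8416] v=[-3.1948]
Step 27: x=[1.6972] v=[-2.8882]
Step 28: x=[1.5693] v=[-2.5577]
Step 29: x=[1.4590] v=[-2.2061]
Step 30: x=[1.3672] v=[-1.8363]
Step 31: x=[1.2946] v=[-1.4514]
Step 32: x=[1.2419] v=[-1.0545]
Step 33: x=[1.2095] v=[-0.6489]
Step 34: x=[1.1976] v=[-0.2380]
Step 35: x=[1.2063] v=[0.1749]
First v>=0 after going negative at step 35, time=1.7500

Answer: 1.7500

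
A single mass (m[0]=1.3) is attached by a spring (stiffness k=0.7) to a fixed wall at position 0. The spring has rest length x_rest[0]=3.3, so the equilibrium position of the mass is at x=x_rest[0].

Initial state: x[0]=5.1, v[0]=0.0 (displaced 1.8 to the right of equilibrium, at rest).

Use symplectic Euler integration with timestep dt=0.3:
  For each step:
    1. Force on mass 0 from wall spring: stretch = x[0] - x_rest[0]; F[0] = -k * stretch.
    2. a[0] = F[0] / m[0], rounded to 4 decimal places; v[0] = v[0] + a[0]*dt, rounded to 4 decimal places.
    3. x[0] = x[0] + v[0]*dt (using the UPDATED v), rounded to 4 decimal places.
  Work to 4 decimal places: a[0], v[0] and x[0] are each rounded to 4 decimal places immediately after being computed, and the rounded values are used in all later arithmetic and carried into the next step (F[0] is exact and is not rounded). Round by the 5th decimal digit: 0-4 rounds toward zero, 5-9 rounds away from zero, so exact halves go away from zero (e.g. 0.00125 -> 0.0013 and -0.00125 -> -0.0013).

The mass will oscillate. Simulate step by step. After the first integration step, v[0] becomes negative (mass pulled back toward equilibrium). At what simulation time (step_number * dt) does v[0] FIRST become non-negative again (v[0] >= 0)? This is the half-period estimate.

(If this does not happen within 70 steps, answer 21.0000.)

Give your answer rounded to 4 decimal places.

Answer: 4.5000

Derivation:
Step 0: x=[5.1000] v=[0.0000]
Step 1: x=[5.0128] v=[-0.2908]
Step 2: x=[4.8426] v=[-0.5675]
Step 3: x=[4.5976] v=[-0.8167]
Step 4: x=[4.2897] v=[-1.0263]
Step 5: x=[3.9338] v=[-1.1862]
Step 6: x=[3.5472] v=[-1.2886]
Step 7: x=[3.1487] v=[-1.3285]
Step 8: x=[2.7575] v=[-1.3041]
Step 9: x=[2.3926] v=[-1.2165]
Step 10: x=[2.0716] v=[-1.0699]
Step 11: x=[1.8102] v=[-0.8715]
Step 12: x=[1.6210] v=[-0.6308]
Step 13: x=[1.5131] v=[-0.3596]
Step 14: x=[1.4918] v=[-0.0709]
Step 15: x=[1.5582] v=[0.2212]
First v>=0 after going negative at step 15, time=4.5000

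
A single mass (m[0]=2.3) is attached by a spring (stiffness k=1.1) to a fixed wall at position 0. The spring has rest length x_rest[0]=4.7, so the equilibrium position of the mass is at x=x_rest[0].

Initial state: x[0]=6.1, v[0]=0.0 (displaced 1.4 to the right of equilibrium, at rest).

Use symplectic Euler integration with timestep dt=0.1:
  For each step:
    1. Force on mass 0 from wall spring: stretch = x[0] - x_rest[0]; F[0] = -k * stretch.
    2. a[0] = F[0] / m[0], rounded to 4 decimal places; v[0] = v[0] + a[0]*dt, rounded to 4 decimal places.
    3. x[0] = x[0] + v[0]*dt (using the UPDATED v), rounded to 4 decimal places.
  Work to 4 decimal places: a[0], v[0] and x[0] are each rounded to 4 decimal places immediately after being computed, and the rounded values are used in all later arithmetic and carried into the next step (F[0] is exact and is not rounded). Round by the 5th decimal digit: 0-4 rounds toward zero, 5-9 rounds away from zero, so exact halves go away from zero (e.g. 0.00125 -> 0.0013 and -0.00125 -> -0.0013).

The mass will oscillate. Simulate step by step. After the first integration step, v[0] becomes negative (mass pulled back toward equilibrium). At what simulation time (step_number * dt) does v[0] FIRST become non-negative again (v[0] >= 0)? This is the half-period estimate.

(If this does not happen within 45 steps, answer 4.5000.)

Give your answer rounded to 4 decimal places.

Step 0: x=[6.1000] v=[0.0000]
Step 1: x=[6.0933] v=[-0.0670]
Step 2: x=[6.0799] v=[-0.1336]
Step 3: x=[6.0599] v=[-0.1996]
Step 4: x=[6.0334] v=[-0.2646]
Step 5: x=[6.0006] v=[-0.3284]
Step 6: x=[5.9615] v=[-0.3906]
Step 7: x=[5.9164] v=[-0.4509]
Step 8: x=[5.8655] v=[-0.5091]
Step 9: x=[5.8090] v=[-0.5648]
Step 10: x=[5.7472] v=[-0.6178]
Step 11: x=[5.6804] v=[-0.6679]
Step 12: x=[5.6089] v=[-0.7148]
Step 13: x=[5.5331] v=[-0.7583]
Step 14: x=[5.4533] v=[-0.7981]
Step 15: x=[5.3699] v=[-0.8341]
Step 16: x=[5.2833] v=[-0.8661]
Step 17: x=[5.1939] v=[-0.8940]
Step 18: x=[5.1021] v=[-0.9176]
Step 19: x=[5.0084] v=[-0.9368]
Step 20: x=[4.9132] v=[-0.9516]
Step 21: x=[4.8170] v=[-0.9618]
Step 22: x=[4.7203] v=[-0.9674]
Step 23: x=[4.6235] v=[-0.9684]
Step 24: x=[4.5270] v=[-0.9647]
Step 25: x=[4.4314] v=[-0.9564]
Step 26: x=[4.3370] v=[-0.9436]
Step 27: x=[4.2444] v=[-0.9262]
Step 28: x=[4.1540] v=[-0.9044]
Step 29: x=[4.0662] v=[-0.8783]
Step 30: x=[3.9814] v=[-0.8480]
Step 31: x=[3.9000] v=[-0.8136]
Step 32: x=[3.8225] v=[-0.7753]
Step 33: x=[3.7492] v=[-0.7333]
Step 34: x=[3.6804] v=[-0.6878]
Step 35: x=[3.6165] v=[-0.6390]
Step 36: x=[3.5578] v=[-0.5872]
Step 37: x=[3.5045] v=[-0.5326]
Step 38: x=[3.4570] v=[-0.4754]
Step 39: x=[3.4154] v=[-0.4160]
Step 40: x=[3.3799] v=[-0.3546]
Step 41: x=[3.3508] v=[-0.2915]
Step 42: x=[3.3281] v=[-0.2270]
Step 43: x=[3.3120] v=[-0.1614]
Step 44: x=[3.3025] v=[-0.0950]
Step 45: x=[3.2997] v=[-0.0282]
v[0] did not become non-negative within 45 steps; using fallback time=4.5000

Answer: 4.5000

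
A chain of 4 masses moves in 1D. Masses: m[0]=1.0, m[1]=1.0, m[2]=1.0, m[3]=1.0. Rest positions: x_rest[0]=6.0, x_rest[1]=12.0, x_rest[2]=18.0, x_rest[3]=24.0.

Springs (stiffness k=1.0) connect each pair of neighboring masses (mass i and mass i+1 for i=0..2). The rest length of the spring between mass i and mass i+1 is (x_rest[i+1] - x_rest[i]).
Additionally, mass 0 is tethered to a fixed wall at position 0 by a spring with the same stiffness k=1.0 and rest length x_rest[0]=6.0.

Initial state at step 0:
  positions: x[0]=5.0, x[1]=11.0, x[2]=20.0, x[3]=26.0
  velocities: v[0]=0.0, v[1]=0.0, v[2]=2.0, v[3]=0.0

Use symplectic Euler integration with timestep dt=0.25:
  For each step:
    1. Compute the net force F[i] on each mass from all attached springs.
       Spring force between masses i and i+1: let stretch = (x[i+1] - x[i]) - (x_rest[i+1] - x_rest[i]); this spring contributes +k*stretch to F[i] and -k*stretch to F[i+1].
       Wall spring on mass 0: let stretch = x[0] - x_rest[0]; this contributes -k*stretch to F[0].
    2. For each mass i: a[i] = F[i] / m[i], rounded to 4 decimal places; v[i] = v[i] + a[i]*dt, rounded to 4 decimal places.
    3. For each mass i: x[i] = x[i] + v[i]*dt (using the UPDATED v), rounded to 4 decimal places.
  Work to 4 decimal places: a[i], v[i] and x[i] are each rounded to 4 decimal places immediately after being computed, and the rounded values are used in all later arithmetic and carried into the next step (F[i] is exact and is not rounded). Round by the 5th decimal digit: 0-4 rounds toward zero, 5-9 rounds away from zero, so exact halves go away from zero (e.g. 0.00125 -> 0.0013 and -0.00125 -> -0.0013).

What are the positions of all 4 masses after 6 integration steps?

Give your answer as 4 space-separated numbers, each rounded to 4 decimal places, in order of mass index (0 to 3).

Step 0: x=[5.0000 11.0000 20.0000 26.0000] v=[0.0000 0.0000 2.0000 0.0000]
Step 1: x=[5.0625 11.1875 20.3125 26.0000] v=[0.2500 0.7500 1.2500 0.0000]
Step 2: x=[5.1914 11.5625 20.4102 26.0195] v=[0.5156 1.5000 0.3906 0.0781]
Step 3: x=[5.3940 12.0923 20.3055 26.0635] v=[0.8105 2.1192 -0.4190 0.1758]
Step 4: x=[5.6782 12.7168 20.0473 26.1226] v=[1.1366 2.4979 -1.0328 0.2363]
Step 5: x=[6.0474 13.3595 19.7107 26.1770] v=[1.4767 2.5709 -1.3466 0.2175]
Step 6: x=[6.4956 13.9422 19.3813 26.2022] v=[1.7929 2.3307 -1.3178 0.1009]

Answer: 6.4956 13.9422 19.3813 26.2022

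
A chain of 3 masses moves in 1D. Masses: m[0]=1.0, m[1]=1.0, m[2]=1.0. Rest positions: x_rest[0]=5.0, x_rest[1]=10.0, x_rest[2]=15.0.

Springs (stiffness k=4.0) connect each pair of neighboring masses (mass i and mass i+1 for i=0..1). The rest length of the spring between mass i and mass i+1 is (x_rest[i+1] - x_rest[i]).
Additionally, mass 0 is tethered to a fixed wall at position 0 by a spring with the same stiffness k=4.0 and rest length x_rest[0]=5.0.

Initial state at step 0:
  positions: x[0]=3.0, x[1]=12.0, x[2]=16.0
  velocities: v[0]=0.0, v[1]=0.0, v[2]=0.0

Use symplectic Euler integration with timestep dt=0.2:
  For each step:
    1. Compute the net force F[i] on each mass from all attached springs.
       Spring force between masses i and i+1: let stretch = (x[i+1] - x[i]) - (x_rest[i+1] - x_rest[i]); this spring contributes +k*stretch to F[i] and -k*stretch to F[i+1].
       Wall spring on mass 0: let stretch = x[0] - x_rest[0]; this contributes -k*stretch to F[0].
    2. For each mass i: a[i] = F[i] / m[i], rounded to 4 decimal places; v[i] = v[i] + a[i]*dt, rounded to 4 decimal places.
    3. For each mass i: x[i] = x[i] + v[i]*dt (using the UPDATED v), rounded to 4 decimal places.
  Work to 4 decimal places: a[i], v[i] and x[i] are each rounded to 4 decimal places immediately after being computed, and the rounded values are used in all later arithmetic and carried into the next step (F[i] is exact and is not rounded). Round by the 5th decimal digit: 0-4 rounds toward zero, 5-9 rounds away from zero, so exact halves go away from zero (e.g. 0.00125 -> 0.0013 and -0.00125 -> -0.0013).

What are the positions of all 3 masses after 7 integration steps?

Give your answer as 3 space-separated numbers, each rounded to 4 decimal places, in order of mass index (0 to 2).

Answer: 4.8807 11.8988 13.9292

Derivation:
Step 0: x=[3.0000 12.0000 16.0000] v=[0.0000 0.0000 0.0000]
Step 1: x=[3.9600 11.2000 16.1600] v=[4.8000 -4.0000 0.8000]
Step 2: x=[5.4448 10.0352 16.3264] v=[7.4240 -5.8240 0.8320]
Step 3: x=[6.7929 9.1425 16.2862] v=[6.7405 -4.4634 -0.2010]
Step 4: x=[7.4301 9.0169 15.9030] v=[3.1859 -0.6281 -1.9160]
Step 5: x=[7.1324 9.7392 15.2180] v=[-1.4887 3.6113 -3.4249]
Step 6: x=[6.1106 10.9210 14.4564] v=[-5.1092 5.9089 -3.8079]
Step 7: x=[4.8807 11.8988 13.9292] v=[-6.1494 4.8889 -2.6362]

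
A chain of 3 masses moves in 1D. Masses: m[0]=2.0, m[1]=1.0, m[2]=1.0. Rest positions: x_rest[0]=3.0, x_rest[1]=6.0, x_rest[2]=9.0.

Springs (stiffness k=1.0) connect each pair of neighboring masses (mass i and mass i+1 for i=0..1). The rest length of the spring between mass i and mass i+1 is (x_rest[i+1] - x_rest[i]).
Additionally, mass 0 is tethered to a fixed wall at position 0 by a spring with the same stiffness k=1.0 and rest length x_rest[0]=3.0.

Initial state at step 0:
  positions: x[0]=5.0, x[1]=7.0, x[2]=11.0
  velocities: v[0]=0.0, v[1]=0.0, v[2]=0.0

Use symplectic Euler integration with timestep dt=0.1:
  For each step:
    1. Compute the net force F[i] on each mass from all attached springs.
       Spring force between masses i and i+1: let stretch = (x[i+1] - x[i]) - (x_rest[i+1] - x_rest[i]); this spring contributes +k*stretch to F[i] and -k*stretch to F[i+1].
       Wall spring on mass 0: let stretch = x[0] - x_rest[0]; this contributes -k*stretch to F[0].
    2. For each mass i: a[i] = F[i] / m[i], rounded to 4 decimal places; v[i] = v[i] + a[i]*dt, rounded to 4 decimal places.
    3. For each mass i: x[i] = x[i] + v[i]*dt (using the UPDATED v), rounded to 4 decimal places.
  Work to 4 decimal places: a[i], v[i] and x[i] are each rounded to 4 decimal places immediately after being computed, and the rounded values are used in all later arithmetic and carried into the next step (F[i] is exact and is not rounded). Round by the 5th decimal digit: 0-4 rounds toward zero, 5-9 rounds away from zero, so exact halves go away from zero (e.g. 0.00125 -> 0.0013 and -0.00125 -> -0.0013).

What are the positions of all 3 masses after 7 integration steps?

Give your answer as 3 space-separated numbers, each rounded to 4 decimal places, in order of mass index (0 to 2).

Step 0: x=[5.0000 7.0000 11.0000] v=[0.0000 0.0000 0.0000]
Step 1: x=[4.9850 7.0200 10.9900] v=[-0.1500 0.2000 -0.1000]
Step 2: x=[4.9553 7.0594 10.9703] v=[-0.2975 0.3935 -0.1970]
Step 3: x=[4.9113 7.1168 10.9415] v=[-0.4401 0.5742 -0.2881]
Step 4: x=[4.8538 7.1904 10.9044] v=[-0.5754 0.7361 -0.3706]
Step 5: x=[4.7837 7.2778 10.8602] v=[-0.7013 0.8738 -0.4420]
Step 6: x=[4.7021 7.3761 10.8102] v=[-0.8158 0.9826 -0.5002]
Step 7: x=[4.6104 7.4820 10.7558] v=[-0.9172 1.0586 -0.5436]

Answer: 4.6104 7.4820 10.7558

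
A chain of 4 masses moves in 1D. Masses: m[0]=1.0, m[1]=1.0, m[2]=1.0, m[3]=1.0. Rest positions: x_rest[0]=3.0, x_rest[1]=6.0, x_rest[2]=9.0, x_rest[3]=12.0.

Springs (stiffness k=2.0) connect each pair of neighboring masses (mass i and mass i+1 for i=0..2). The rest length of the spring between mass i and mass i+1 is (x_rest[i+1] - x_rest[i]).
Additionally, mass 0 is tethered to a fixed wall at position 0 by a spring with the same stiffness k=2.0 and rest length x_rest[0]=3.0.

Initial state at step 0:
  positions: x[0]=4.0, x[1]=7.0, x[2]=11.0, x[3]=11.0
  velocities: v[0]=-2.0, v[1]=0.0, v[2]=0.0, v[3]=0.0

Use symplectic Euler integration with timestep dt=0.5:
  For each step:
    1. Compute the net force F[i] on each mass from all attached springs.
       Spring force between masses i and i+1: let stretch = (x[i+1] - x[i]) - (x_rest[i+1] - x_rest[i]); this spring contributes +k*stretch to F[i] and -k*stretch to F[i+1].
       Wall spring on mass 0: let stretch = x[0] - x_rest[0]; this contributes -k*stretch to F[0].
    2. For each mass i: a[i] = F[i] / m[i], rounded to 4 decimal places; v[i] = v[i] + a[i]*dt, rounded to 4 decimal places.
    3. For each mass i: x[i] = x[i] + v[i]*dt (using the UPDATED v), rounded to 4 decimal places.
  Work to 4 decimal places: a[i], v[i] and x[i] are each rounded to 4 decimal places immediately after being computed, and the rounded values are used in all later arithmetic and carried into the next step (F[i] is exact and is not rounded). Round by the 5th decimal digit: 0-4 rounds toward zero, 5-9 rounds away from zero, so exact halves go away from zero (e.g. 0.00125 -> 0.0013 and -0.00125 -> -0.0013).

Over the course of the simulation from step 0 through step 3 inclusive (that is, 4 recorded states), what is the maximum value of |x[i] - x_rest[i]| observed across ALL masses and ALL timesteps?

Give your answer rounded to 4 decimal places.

Answer: 2.1250

Derivation:
Step 0: x=[4.0000 7.0000 11.0000 11.0000] v=[-2.0000 0.0000 0.0000 0.0000]
Step 1: x=[2.5000 7.5000 9.0000 12.5000] v=[-3.0000 1.0000 -4.0000 3.0000]
Step 2: x=[2.2500 6.2500 8.0000 13.7500] v=[-0.5000 -2.5000 -2.0000 2.5000]
Step 3: x=[2.8750 3.8750 9.0000 13.6250] v=[1.2500 -4.7500 2.0000 -0.2500]
Max displacement = 2.1250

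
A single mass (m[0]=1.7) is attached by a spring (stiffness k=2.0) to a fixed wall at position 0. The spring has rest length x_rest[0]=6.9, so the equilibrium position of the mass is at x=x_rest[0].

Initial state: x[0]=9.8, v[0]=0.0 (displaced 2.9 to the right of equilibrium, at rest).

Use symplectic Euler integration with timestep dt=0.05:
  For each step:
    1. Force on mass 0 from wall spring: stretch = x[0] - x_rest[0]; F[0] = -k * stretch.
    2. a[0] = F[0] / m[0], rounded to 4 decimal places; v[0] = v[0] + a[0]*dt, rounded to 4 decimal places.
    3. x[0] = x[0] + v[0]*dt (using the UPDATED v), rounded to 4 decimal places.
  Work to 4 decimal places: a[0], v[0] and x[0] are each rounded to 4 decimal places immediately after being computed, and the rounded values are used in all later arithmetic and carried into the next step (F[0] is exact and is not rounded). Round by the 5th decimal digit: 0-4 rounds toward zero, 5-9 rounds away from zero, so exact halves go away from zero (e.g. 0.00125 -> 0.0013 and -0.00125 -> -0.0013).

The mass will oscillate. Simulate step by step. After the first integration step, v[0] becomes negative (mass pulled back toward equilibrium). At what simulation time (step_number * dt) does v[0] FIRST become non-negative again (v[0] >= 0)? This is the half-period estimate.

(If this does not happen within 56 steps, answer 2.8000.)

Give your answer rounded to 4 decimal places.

Answer: 2.8000

Derivation:
Step 0: x=[9.8000] v=[0.0000]
Step 1: x=[9.7915] v=[-0.1706]
Step 2: x=[9.7745] v=[-0.3407]
Step 3: x=[9.7490] v=[-0.5098]
Step 4: x=[9.7151] v=[-0.6774]
Step 5: x=[9.6730] v=[-0.8430]
Step 6: x=[9.6227] v=[-1.0061]
Step 7: x=[9.5644] v=[-1.1663]
Step 8: x=[9.4983] v=[-1.3230]
Step 9: x=[9.4245] v=[-1.4758]
Step 10: x=[9.3433] v=[-1.6243]
Step 11: x=[9.2549] v=[-1.7680]
Step 12: x=[9.1596] v=[-1.9065]
Step 13: x=[9.0576] v=[-2.0394]
Step 14: x=[8.9493] v=[-2.1663]
Step 15: x=[8.8350] v=[-2.2868]
Step 16: x=[8.7150] v=[-2.4006]
Step 17: x=[8.5896] v=[-2.5074]
Step 18: x=[8.4593] v=[-2.6068]
Step 19: x=[8.3244] v=[-2.6985]
Step 20: x=[8.1853] v=[-2.7823]
Step 21: x=[8.0424] v=[-2.8579]
Step 22: x=[7.8961] v=[-2.9251]
Step 23: x=[7.7469] v=[-2.9837]
Step 24: x=[7.5952] v=[-3.0335]
Step 25: x=[7.4415] v=[-3.0744]
Step 26: x=[7.2862] v=[-3.1063]
Step 27: x=[7.1298] v=[-3.1290]
Step 28: x=[6.9727] v=[-3.1425]
Step 29: x=[6.8154] v=[-3.1468]
Step 30: x=[6.6583] v=[-3.1418]
Step 31: x=[6.5019] v=[-3.1276]
Step 32: x=[6.3467] v=[-3.1042]
Step 33: x=[6.1931] v=[-3.0717]
Step 34: x=[6.0416] v=[-3.0301]
Step 35: x=[5.8926] v=[-2.9796]
Step 36: x=[5.7466] v=[-2.9203]
Step 37: x=[5.6040] v=[-2.8525]
Step 38: x=[5.4652] v=[-2.7763]
Step 39: x=[5.3306] v=[-2.6919]
Step 40: x=[5.2006] v=[-2.5996]
Step 41: x=[5.0756] v=[-2.4996]
Step 42: x=[4.9560] v=[-2.3923]
Step 43: x=[4.8421] v=[-2.2779]
Step 44: x=[4.7343] v=[-2.1568]
Step 45: x=[4.6328] v=[-2.0294]
Step 46: x=[4.5380] v=[-1.8960]
Step 47: x=[4.4501] v=[-1.7571]
Step 48: x=[4.3695] v=[-1.6130]
Step 49: x=[4.2963] v=[-1.4641]
Step 50: x=[4.2308] v=[-1.3109]
Step 51: x=[4.1731] v=[-1.1539]
Step 52: x=[4.1234] v=[-0.9935]
Step 53: x=[4.0819] v=[-0.8302]
Step 54: x=[4.0487] v=[-0.6644]
Step 55: x=[4.0239] v=[-0.4967]
Step 56: x=[4.0075] v=[-0.3275]
v[0] did not become non-negative within 56 steps; using fallback time=2.8000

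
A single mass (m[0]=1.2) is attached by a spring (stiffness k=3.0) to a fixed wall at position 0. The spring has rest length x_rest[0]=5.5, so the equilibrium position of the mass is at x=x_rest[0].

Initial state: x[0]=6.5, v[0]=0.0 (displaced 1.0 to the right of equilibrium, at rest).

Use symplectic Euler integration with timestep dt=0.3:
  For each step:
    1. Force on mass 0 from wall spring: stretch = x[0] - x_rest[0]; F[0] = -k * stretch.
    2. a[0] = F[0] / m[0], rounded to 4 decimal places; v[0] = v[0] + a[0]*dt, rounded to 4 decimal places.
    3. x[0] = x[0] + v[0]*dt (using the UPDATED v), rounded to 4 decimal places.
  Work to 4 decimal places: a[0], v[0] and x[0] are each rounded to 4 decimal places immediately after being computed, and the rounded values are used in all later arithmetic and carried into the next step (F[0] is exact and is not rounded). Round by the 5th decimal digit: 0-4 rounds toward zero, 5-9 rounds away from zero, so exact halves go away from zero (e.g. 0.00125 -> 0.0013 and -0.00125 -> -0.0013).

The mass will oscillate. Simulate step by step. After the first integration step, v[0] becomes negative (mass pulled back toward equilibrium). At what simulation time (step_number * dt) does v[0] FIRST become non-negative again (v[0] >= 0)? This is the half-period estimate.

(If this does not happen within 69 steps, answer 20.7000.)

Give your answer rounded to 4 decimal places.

Step 0: x=[6.5000] v=[0.0000]
Step 1: x=[6.2750] v=[-0.7500]
Step 2: x=[5.8756] v=[-1.3313]
Step 3: x=[5.3917] v=[-1.6130]
Step 4: x=[4.9322] v=[-1.5318]
Step 5: x=[4.6004] v=[-1.1060]
Step 6: x=[4.4710] v=[-0.4313]
Step 7: x=[4.5732] v=[0.3405]
First v>=0 after going negative at step 7, time=2.1000

Answer: 2.1000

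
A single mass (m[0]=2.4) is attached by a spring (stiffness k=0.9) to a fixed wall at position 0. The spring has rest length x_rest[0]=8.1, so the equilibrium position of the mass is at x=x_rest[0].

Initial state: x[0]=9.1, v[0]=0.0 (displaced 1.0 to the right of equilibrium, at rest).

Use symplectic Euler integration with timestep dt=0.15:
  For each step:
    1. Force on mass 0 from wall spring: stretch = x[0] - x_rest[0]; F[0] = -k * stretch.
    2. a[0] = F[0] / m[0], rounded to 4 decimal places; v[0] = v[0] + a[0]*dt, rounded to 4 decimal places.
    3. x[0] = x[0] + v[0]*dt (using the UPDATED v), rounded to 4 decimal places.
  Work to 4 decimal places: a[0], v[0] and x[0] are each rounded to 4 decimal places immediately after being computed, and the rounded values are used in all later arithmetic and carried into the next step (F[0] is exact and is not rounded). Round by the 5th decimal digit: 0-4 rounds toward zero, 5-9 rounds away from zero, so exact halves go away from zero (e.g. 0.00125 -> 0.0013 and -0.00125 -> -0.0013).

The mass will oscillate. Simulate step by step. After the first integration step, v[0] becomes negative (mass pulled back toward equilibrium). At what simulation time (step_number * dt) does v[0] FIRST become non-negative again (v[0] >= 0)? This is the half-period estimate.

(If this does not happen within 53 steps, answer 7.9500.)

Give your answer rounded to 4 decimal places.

Answer: 5.2500

Derivation:
Step 0: x=[9.1000] v=[0.0000]
Step 1: x=[9.0916] v=[-0.0563]
Step 2: x=[9.0748] v=[-0.1121]
Step 3: x=[9.0498] v=[-0.1669]
Step 4: x=[9.0168] v=[-0.2203]
Step 5: x=[8.9760] v=[-0.2719]
Step 6: x=[8.9278] v=[-0.3212]
Step 7: x=[8.8726] v=[-0.3678]
Step 8: x=[8.8109] v=[-0.4113]
Step 9: x=[8.7432] v=[-0.4513]
Step 10: x=[8.6701] v=[-0.4875]
Step 11: x=[8.5922] v=[-0.5196]
Step 12: x=[8.5101] v=[-0.5473]
Step 13: x=[8.4245] v=[-0.5704]
Step 14: x=[8.3362] v=[-0.5887]
Step 15: x=[8.2459] v=[-0.6020]
Step 16: x=[8.1544] v=[-0.6102]
Step 17: x=[8.0624] v=[-0.6133]
Step 18: x=[7.9707] v=[-0.6112]
Step 19: x=[7.8801] v=[-0.6039]
Step 20: x=[7.7914] v=[-0.5915]
Step 21: x=[7.7053] v=[-0.5741]
Step 22: x=[7.6225] v=[-0.5519]
Step 23: x=[7.5438] v=[-0.5250]
Step 24: x=[7.4697] v=[-0.4937]
Step 25: x=[7.4010] v=[-0.4582]
Step 26: x=[7.3382] v=[-0.4189]
Step 27: x=[7.2818] v=[-0.3760]
Step 28: x=[7.2323] v=[-0.3300]
Step 29: x=[7.1901] v=[-0.2812]
Step 30: x=[7.1556] v=[-0.2300]
Step 31: x=[7.1291] v=[-0.1769]
Step 32: x=[7.1108] v=[-0.1223]
Step 33: x=[7.1008] v=[-0.0667]
Step 34: x=[7.0992] v=[-0.0105]
Step 35: x=[7.1061] v=[0.0458]
First v>=0 after going negative at step 35, time=5.2500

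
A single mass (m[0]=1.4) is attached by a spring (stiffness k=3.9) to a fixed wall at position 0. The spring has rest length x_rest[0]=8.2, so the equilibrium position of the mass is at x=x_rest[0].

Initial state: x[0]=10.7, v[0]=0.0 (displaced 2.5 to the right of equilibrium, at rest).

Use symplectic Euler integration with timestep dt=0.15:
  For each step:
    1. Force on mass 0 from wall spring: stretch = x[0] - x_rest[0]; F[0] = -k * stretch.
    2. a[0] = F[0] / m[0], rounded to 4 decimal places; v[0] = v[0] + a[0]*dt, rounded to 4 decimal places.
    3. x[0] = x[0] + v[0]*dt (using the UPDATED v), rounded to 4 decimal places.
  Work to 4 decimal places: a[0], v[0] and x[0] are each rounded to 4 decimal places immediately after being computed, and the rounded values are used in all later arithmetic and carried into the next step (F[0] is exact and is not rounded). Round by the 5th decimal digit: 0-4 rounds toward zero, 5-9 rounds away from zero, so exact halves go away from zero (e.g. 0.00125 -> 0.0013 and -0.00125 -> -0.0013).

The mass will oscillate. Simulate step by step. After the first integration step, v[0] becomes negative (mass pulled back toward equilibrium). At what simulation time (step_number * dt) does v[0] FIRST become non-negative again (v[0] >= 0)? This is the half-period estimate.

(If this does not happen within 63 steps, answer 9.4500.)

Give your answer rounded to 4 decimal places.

Step 0: x=[10.7000] v=[0.0000]
Step 1: x=[10.5433] v=[-1.0446]
Step 2: x=[10.2397] v=[-2.0238]
Step 3: x=[9.8083] v=[-2.8761]
Step 4: x=[9.2761] v=[-3.5481]
Step 5: x=[8.6764] v=[-3.9978]
Step 6: x=[8.0469] v=[-4.1969]
Step 7: x=[7.4270] v=[-4.1329]
Step 8: x=[6.8555] v=[-3.8099]
Step 9: x=[6.3683] v=[-3.2481]
Step 10: x=[5.9959] v=[-2.4827]
Step 11: x=[5.7616] v=[-1.5617]
Step 12: x=[5.6802] v=[-0.5428]
Step 13: x=[5.7567] v=[0.5101]
First v>=0 after going negative at step 13, time=1.9500

Answer: 1.9500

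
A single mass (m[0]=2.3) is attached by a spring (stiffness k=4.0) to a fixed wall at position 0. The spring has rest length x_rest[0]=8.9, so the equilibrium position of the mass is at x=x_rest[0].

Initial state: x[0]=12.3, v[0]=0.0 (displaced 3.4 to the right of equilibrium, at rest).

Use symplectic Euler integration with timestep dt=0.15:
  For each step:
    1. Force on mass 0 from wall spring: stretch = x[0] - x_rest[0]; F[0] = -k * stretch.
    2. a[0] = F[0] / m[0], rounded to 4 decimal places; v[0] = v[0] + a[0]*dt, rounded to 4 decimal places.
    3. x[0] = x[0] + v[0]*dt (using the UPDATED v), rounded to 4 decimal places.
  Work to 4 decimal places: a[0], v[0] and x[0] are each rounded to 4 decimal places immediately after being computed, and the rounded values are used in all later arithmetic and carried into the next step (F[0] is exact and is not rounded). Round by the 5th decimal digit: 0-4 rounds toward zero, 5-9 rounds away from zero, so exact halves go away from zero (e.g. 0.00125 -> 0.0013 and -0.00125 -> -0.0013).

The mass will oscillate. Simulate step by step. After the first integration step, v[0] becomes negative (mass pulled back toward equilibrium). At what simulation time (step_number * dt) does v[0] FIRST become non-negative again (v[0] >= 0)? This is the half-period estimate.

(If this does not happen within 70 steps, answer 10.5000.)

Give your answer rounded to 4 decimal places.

Step 0: x=[12.3000] v=[0.0000]
Step 1: x=[12.1670] v=[-0.8870]
Step 2: x=[11.9061] v=[-1.7393]
Step 3: x=[11.5276] v=[-2.5235]
Step 4: x=[11.0463] v=[-3.2090]
Step 5: x=[10.4810] v=[-3.7689]
Step 6: x=[9.8538] v=[-4.1813]
Step 7: x=[9.1893] v=[-4.4301]
Step 8: x=[8.5135] v=[-4.5056]
Step 9: x=[7.8528] v=[-4.4048]
Step 10: x=[7.2331] v=[-4.1316]
Step 11: x=[6.6786] v=[-3.6968]
Step 12: x=[6.2110] v=[-3.1173]
Step 13: x=[5.8486] v=[-2.4158]
Step 14: x=[5.6056] v=[-1.6198]
Step 15: x=[5.4915] v=[-0.7604]
Step 16: x=[5.5108] v=[0.1288]
First v>=0 after going negative at step 16, time=2.4000

Answer: 2.4000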